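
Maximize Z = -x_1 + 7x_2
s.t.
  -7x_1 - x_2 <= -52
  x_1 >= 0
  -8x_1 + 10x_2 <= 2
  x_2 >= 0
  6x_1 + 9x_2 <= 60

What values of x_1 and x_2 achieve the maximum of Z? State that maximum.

x_1 = 136/19, x_2 = 36/19, maximum Z = 116/19

At the optimal vertex, -7x_1 - x_2 = -52 and 6x_1 + 9x_2 = 60.
Solving simultaneously gives x_1 = 136/19, x_2 = 36/19.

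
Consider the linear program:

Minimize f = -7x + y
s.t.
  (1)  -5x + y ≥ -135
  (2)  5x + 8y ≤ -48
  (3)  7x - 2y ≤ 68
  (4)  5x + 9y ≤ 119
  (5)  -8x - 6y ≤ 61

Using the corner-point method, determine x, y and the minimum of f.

x = 224/33, y = -338/33, minimum f = -1906/33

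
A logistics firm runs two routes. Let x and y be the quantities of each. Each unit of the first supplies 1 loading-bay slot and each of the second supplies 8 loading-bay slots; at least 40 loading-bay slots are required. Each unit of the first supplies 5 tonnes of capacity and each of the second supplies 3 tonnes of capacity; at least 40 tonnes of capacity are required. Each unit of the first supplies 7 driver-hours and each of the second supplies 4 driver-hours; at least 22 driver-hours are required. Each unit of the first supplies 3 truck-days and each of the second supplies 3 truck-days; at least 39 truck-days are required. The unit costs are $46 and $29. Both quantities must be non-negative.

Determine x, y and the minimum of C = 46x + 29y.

Corner points and C = 46x + 29y:
  (0, 40/3) → C = 1160/3
  (40, 0) → C = 1840
  (64/7, 27/7) → C = 3727/7
  (1/2, 25/2) → C = 771/2
The feasible region is unbounded (it extends along (0, 1), (1, 0)), but C strictly increases along every unbounded feasible direction, so there is no improving ray and the minimum is attained at a vertex.

The binding constraints are 5x + 3y = 40 and 3x + 3y = 39.
Solving simultaneously gives x = 1/2, y = 25/2.

x = 1/2, y = 25/2, minimum C = 771/2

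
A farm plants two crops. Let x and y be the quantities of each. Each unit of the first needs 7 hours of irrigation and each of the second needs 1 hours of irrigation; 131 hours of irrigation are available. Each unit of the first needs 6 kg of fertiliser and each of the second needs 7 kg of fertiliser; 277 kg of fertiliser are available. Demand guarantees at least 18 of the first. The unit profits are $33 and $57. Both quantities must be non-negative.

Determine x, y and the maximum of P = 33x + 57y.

Vertices and P = 33x + 57y:
  (131/7, 0) → P = 4323/7
  (18, 0) → P = 594
  (18, 5) → P = 879

The optimum lies where 7x + y = 131 and x = 18.
Solving simultaneously gives x = 18, y = 5.

x = 18, y = 5, maximum P = 879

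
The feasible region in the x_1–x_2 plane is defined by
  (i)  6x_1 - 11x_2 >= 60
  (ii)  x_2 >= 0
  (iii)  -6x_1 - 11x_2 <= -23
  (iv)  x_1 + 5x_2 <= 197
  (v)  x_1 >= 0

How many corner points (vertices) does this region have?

3

The feasible vertices (each the meet of two boundaries and inside every other half-plane) are:
  (10, 0)
  (2467/41, 1122/41)
  (197, 0)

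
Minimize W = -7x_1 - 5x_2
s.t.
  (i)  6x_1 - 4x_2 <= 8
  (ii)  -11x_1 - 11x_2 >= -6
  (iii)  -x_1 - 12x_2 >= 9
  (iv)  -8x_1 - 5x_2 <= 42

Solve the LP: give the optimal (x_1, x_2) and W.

Extreme points and W = -7x_1 - 5x_2:
  (15/19, -31/38) → W = -55/38
  (-64/31, -158/31) → W = 1238/31
  (-459/91, -30/91) → W = 3363/91

x_1 = 15/19, x_2 = -31/38, minimum W = -55/38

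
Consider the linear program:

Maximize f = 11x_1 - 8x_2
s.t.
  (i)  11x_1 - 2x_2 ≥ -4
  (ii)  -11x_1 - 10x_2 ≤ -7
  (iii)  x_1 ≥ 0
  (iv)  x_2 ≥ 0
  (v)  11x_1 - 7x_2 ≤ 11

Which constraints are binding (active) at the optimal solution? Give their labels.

(iv) and (v)

Corner points and f = 11x_1 - 8x_2:
  (0, 2) → f = -16
  (0, 7/10) → f = -28/5
  (7/11, 0) → f = 7
  (1, 0) → f = 11
The feasible region is unbounded (it extends along (7, 11), (2, 11)), but f strictly decreases along every unbounded feasible direction, so there is no improving ray and the maximum is attained at a vertex.

The maximum is at (1, 0). Substituting into each constraint, equality holds for (iv) and (v); the remaining constraints have slack.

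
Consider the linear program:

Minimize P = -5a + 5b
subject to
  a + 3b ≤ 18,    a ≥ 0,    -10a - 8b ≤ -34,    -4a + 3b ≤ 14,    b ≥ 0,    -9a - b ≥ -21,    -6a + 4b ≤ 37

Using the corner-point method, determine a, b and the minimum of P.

Extreme points and P = -5a + 5b:
  (4/5, 86/15) → P = 74/3
  (45/26, 141/26) → P = 240/13
  (0, 17/4) → P = 85/4
  (0, 14/3) → P = 70/3
  (67/31, 48/31) → P = -95/31

a = 67/31, b = 48/31, minimum P = -95/31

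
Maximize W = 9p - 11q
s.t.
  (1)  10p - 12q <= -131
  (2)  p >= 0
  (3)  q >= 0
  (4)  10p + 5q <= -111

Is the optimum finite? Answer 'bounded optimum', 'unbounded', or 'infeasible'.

infeasible

The boundaries 10p - 12q = -131 and p = 0 meet at (0, 131/12), but that point violates 10p + 5q ≤ -111. Every candidate vertex is excluded by some other constraint, so the feasible region is empty.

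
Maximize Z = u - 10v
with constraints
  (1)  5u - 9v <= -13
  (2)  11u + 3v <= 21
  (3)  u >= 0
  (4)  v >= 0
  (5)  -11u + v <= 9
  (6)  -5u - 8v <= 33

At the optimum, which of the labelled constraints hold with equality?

Feasible corners and Z = u - 10v:
  (25/19, 124/57) → Z = -1165/57
  (0, 13/9) → Z = -130/9
  (0, 7) → Z = -70

The maximum is at (0, 13/9). Substituting into each constraint, equality holds for (1) and (3); the remaining constraints have slack.

(1) and (3)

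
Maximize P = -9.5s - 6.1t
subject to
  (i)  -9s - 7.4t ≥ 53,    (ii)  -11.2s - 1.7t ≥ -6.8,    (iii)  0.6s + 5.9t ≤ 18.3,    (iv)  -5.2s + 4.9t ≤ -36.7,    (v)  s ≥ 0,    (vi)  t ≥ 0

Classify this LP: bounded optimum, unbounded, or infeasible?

The boundaries -9s - 7.4t = 53 and -11.2s - 1.7t = -6.8 meet at (7021/3379, -32740/3379), but that point violates t ≥ 0. Every candidate vertex is excluded by some other constraint, so the feasible region is empty.

infeasible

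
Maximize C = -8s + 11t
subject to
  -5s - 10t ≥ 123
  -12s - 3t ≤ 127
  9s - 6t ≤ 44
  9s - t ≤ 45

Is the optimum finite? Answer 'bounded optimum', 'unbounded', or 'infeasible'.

Vertices and C = -8s + 11t:
  (-901/105, -841/105) → C = -681/35
  (-149/60, -1327/120) → C = -4071/40
  (-70/11, -557/33) → C = -4447/33
The feasible region has finitely many vertices and no improving ray; the maximum is -681/35 at (-901/105, -841/105).

bounded optimum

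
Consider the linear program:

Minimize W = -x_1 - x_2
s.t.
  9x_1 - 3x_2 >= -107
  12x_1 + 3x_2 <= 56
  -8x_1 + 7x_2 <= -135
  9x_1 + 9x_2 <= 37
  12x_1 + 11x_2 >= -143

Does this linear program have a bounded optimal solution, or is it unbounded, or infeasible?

bounded optimum

Feasible corners and W = -x_1 - x_2:
  (797/108, -293/27) → W = 125/36
  (1045/96, -199/8) → W = 1343/96
  (121/43, -691/43) → W = 570/43
The feasible region has finitely many vertices and no improving ray; the minimum is 125/36 at (797/108, -293/27).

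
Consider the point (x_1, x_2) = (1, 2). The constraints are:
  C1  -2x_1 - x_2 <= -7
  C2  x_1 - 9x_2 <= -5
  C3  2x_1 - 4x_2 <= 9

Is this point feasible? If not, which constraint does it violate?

Constraint C1: -2x_1 - x_2 = -4, which is not ≤ -7. All other constraints are satisfied.

not feasible — violates C1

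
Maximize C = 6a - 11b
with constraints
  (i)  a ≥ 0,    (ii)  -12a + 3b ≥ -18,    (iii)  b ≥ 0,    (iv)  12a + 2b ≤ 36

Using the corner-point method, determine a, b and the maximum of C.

Vertices and C = 6a - 11b:
  (0, 0) → C = 0
  (0, 18) → C = -198
  (3/2, 0) → C = 9
  (12/5, 18/5) → C = -126/5

At the optimal vertex, -12a + 3b = -18 and b = 0.
Solving simultaneously gives a = 3/2, b = 0.

a = 3/2, b = 0, maximum C = 9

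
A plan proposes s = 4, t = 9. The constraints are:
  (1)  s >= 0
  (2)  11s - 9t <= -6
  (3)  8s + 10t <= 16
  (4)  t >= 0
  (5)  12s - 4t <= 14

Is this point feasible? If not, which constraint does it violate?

not feasible — violates (3)

Constraint (3): 8s + 10t = 122, which is not ≤ 16. All other constraints are satisfied.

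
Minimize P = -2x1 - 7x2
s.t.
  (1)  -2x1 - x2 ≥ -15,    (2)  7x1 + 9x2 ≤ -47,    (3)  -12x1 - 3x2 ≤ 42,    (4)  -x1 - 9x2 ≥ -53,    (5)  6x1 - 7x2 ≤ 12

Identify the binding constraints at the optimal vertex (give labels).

(2) and (3)

Vertices and P = -2x1 - 7x2:
  (-79/29, -90/29) → P = 788/29
  (-221/103, -366/103) → P = 3004/103
  (-43/17, -66/17) → P = 548/17

The minimum is at (-79/29, -90/29). Substituting into each constraint, equality holds for (2) and (3); the remaining constraints have slack.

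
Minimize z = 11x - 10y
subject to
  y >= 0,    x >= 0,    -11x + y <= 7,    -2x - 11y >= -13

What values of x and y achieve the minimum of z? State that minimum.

x = 0, y = 13/11, minimum z = -130/11

Corner points and z = 11x - 10y:
  (0, 0) → z = 0
  (13/2, 0) → z = 143/2
  (0, 13/11) → z = -130/11

At the optimal vertex, x = 0 and -2x - 11y = -13.
Solving simultaneously gives x = 0, y = 13/11.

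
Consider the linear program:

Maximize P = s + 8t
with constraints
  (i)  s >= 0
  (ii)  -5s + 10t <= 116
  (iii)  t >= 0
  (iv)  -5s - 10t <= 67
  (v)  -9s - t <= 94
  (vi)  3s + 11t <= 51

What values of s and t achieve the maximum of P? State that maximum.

Corner points and P = s + 8t:
  (0, 0) → P = 0
  (0, 51/11) → P = 408/11
  (17, 0) → P = 17

At the optimal vertex, s = 0 and 3s + 11t = 51.
Solving simultaneously gives s = 0, t = 51/11.

s = 0, t = 51/11, maximum P = 408/11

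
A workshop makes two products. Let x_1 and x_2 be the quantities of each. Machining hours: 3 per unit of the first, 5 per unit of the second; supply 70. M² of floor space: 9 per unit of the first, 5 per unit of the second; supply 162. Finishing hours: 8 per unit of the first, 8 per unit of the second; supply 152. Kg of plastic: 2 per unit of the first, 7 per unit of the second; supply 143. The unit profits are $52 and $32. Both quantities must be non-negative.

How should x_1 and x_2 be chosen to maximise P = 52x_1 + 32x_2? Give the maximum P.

x_1 = 67/4, x_2 = 9/4, maximum P = 943

Feasible corners and P = 52x_1 + 32x_2:
  (0, 0) → P = 0
  (0, 14) → P = 448
  (18, 0) → P = 936
  (25/2, 13/2) → P = 858
  (67/4, 9/4) → P = 943

The binding constraints are 9x_1 + 5x_2 = 162 and 8x_1 + 8x_2 = 152.
Solving simultaneously gives x_1 = 67/4, x_2 = 9/4.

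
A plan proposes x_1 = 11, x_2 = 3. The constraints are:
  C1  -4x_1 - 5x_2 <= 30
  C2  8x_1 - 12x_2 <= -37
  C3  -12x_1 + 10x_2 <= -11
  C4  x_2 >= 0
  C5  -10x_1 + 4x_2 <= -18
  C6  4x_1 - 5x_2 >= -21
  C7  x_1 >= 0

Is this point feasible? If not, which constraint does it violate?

not feasible — violates C2

Constraint C2: 8x_1 - 12x_2 = 52, which is not ≤ -37. All other constraints are satisfied.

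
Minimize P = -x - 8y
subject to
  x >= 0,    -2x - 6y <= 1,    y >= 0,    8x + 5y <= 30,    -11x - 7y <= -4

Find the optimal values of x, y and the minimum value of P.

Corner points and P = -x - 8y:
  (0, 6) → P = -48
  (0, 4/7) → P = -32/7
  (15/4, 0) → P = -15/4
  (4/11, 0) → P = -4/11

x = 0, y = 6, minimum P = -48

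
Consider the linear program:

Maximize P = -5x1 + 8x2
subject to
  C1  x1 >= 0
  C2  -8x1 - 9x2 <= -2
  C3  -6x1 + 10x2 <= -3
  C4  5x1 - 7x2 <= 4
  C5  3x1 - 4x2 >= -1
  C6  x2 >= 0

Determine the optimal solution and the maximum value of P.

Extreme points and P = -5x1 + 8x2:
  (19/8, 9/8) → P = -23/8
  (1/2, 0) → P = -5/2
  (4/5, 0) → P = -4

The binding constraints are -6x1 + 10x2 = -3 and x2 = 0.
Solving simultaneously gives x1 = 1/2, x2 = 0.

x1 = 1/2, x2 = 0, maximum P = -5/2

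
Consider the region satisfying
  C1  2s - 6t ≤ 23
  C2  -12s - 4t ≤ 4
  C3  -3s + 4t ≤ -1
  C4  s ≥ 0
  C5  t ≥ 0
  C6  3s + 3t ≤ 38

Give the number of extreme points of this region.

4

Pairwise boundary intersections that survive every other constraint:
  (23/2, 0)
  (99/8, 7/24)
  (1/3, 0)
  (155/21, 37/7)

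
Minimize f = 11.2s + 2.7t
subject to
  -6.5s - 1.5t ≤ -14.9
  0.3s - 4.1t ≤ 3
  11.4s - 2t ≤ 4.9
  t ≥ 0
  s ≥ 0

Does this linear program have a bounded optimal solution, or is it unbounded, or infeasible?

bounded optimum

Corner points and f = 11.2s + 2.7t:
  (743/602, 13801/3010) → f = 788707/30100
  (0, 149/15) → f = 26.82
The feasible region has finitely many vertices and no improving ray; the minimum is 788707/30100 at (743/602, 13801/3010).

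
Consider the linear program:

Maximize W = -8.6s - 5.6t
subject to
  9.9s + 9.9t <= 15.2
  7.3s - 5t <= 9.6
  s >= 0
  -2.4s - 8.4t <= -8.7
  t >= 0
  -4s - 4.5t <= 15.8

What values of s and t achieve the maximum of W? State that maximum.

s = 0, t = 29/28, maximum W = -29/5

Vertices and W = -8.6s - 5.6t:
  (0, 152/99) → W = -4256/495
  (277/396, 331/396) → W = -21179/1980
  (0, 29/28) → W = -29/5

At the optimal vertex, s = 0 and -2.4s - 8.4t = -8.7.
Solving simultaneously gives s = 0, t = 29/28.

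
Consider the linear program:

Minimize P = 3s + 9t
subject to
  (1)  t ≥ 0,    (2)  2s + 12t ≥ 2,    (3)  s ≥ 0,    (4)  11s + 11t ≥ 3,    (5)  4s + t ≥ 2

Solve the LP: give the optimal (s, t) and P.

s = 11/23, t = 2/23, minimum P = 51/23

Feasible corners and P = 3s + 9t:
  (1, 0) → P = 3
  (11/23, 2/23) → P = 51/23
  (0, 2) → P = 18
The feasible region is unbounded (it extends along (0, 1), (1, 0)), but P strictly increases along every unbounded feasible direction, so there is no improving ray and the minimum is attained at a vertex.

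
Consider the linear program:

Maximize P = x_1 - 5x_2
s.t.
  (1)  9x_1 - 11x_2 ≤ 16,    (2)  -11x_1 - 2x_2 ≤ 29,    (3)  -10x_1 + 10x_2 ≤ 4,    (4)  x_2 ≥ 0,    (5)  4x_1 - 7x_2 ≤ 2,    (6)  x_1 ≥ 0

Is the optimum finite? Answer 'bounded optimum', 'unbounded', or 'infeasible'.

bounded optimum

Vertices and P = x_1 - 5x_2:
  (90/19, 46/19) → P = -140/19
  (0, 2/5) → P = -2
  (1/2, 0) → P = 1/2
  (0, 0) → P = 0
The feasible region has finitely many vertices and no improving ray; the maximum is 1/2 at (1/2, 0).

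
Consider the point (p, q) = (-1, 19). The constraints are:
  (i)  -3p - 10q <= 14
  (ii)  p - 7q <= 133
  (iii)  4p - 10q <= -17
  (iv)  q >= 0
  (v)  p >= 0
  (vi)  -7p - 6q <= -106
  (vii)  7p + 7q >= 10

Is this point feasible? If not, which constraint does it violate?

not feasible — violates (v)

Constraint (v): p = -1, which is not ≥ 0. All other constraints are satisfied.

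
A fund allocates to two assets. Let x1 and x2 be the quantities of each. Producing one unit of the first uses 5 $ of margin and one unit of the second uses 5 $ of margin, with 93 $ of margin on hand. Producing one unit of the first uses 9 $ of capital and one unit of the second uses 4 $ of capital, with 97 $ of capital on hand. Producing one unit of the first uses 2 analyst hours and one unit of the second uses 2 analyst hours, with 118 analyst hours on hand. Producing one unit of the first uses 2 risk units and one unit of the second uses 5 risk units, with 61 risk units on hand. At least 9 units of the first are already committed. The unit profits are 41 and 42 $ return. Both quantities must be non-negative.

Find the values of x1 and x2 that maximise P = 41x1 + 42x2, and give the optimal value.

x1 = 9, x2 = 4, maximum P = 537

Extreme points and P = 41x1 + 42x2:
  (97/9, 0) → P = 3977/9
  (9, 0) → P = 369
  (9, 4) → P = 537

The optimum lies where 9x1 + 4x2 = 97 and x1 = 9.
Solving simultaneously gives x1 = 9, x2 = 4.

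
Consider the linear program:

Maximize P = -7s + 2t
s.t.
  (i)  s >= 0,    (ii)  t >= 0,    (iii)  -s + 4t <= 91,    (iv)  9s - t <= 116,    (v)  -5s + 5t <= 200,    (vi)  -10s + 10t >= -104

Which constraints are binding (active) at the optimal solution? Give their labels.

Corner points and P = -7s + 2t:
  (0, 0) → P = 0
  (0, 91/4) → P = 91/2
  (52/5, 0) → P = -364/5
  (111/7, 187/7) → P = -403/7
  (66/5, 14/5) → P = -434/5

The maximum is at (0, 91/4). Substituting into each constraint, equality holds for (i) and (iii); the remaining constraints have slack.

(i) and (iii)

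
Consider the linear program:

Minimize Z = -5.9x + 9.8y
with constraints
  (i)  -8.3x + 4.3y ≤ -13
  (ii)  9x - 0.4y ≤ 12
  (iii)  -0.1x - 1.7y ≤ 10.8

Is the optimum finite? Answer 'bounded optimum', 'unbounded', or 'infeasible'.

bounded optimum

Extreme points and Z = -5.9x + 9.8y:
  (80/61, -30/61) → Z = -766/61
  (-1217/727, -4547/727) → Z = -373803/7270
  (804/767, -4920/767) → Z = -264798/3835
The feasible region has finitely many vertices and no improving ray; the minimum is -264798/3835 at (804/767, -4920/767).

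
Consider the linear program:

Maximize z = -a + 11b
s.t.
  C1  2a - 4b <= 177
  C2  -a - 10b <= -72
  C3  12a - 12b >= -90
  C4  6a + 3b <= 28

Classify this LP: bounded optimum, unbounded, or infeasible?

Feasible corners and z = -a + 11b:
  (-3/11, 159/22) → z = 1755/22
  (64/57, 404/57) → z = 1460/19
  (11/18, 73/9) → z = 1595/18
The feasible region has finitely many vertices and no improving ray; the maximum is 1595/18 at (11/18, 73/9).

bounded optimum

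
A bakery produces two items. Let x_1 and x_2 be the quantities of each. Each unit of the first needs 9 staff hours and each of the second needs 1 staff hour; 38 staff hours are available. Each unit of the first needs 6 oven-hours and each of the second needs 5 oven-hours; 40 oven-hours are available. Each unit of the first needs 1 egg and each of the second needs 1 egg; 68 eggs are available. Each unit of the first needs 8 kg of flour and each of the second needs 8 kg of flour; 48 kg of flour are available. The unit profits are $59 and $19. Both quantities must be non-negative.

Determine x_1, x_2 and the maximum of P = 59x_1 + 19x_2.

x_1 = 4, x_2 = 2, maximum P = 274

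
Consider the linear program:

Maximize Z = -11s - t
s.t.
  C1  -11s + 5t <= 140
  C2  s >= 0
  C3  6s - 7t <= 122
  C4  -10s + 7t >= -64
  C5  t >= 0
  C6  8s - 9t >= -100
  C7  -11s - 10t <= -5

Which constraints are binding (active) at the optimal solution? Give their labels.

C2 and C7

Extreme points and Z = -11s - t:
  (0, 100/9) → Z = -100/9
  (0, 1/2) → Z = -1/2
  (32/5, 0) → Z = -352/5
  (638/17, 756/17) → Z = -7774/17
  (5/11, 0) → Z = -5

The maximum is at (0, 1/2). Substituting into each constraint, equality holds for C2 and C7; the remaining constraints have slack.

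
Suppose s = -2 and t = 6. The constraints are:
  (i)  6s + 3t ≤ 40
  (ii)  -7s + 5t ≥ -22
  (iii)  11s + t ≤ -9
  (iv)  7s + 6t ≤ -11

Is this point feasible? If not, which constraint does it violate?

not feasible — violates (iv)

Constraint (iv): 7s + 6t = 22, which is not ≤ -11. All other constraints are satisfied.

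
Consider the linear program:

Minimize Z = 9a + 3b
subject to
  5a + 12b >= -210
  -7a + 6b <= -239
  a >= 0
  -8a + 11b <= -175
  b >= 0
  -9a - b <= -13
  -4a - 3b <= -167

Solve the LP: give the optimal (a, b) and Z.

The feasible region is unbounded (it extends along (1, 0), (11, 8)), but Z strictly increases along every unbounded feasible direction, so there is no improving ray and the minimum is attained at a vertex.

The binding constraints are -7a + 6b = -239 and -4a - 3b = -167.
Solving simultaneously gives a = 191/5, b = 71/15.

a = 191/5, b = 71/15, minimum Z = 358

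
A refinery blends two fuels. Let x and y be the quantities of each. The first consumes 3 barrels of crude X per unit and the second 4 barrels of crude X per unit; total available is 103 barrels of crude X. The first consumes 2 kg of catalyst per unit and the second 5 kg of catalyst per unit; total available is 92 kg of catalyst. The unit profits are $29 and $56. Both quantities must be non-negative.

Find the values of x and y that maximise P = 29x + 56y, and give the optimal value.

Feasible corners and P = 29x + 56y:
  (0, 0) → P = 0
  (0, 92/5) → P = 5152/5
  (103/3, 0) → P = 2987/3
  (21, 10) → P = 1169

x = 21, y = 10, maximum P = 1169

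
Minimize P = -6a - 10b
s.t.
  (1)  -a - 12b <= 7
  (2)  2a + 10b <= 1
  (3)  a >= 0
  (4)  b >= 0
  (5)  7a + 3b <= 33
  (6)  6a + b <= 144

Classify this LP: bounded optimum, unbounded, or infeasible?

bounded optimum

Vertices and P = -6a - 10b:
  (0, 1/10) → P = -1
  (1/2, 0) → P = -3
  (0, 0) → P = 0
The feasible region has finitely many vertices and no improving ray; the minimum is -3 at (1/2, 0).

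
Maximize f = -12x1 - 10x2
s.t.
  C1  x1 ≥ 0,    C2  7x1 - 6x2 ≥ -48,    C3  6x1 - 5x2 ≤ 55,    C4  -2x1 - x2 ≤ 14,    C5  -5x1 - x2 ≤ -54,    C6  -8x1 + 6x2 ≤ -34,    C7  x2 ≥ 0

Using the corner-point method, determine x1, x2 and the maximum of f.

x1 = 325/31, x2 = 49/31, maximum f = -4390/31

Vertices and f = -12x1 - 10x2:
  (570, 673) → f = -13570
  (82, 311/3) → f = -6062/3
  (325/31, 49/31) → f = -4390/31
  (179/19, 131/19) → f = -182

The binding constraints are 6x1 - 5x2 = 55 and -5x1 - x2 = -54.
Solving simultaneously gives x1 = 325/31, x2 = 49/31.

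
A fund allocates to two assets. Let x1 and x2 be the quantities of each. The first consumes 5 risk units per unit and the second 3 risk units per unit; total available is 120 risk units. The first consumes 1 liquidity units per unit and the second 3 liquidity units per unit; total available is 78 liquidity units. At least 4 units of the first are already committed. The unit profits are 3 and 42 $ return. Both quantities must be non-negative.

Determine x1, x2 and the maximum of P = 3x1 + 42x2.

Corner points and P = 3x1 + 42x2:
  (24, 0) → P = 72
  (4, 0) → P = 12
  (21/2, 45/2) → P = 1953/2
  (4, 74/3) → P = 1048

x1 = 4, x2 = 74/3, maximum P = 1048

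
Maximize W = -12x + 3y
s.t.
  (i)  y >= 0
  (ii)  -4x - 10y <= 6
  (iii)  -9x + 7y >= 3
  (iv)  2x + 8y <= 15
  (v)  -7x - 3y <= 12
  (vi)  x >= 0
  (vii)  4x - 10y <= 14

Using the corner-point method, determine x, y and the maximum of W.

The binding constraints are 2x + 8y = 15 and x = 0.
Solving simultaneously gives x = 0, y = 15/8.

x = 0, y = 15/8, maximum W = 45/8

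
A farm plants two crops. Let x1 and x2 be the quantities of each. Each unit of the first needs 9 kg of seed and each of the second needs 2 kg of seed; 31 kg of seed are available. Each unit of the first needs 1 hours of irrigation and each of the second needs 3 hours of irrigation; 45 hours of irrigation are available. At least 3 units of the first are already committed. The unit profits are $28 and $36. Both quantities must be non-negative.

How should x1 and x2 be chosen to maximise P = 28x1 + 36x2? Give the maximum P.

x1 = 3, x2 = 2, maximum P = 156

The optimum lies where 9x1 + 2x2 = 31 and x1 = 3.
Solving simultaneously gives x1 = 3, x2 = 2.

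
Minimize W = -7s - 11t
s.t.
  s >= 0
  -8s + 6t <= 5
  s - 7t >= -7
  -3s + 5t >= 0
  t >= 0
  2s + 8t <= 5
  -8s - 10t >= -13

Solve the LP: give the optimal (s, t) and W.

s = 25/34, t = 15/34, minimum W = -10

At the optimal vertex, -3s + 5t = 0 and 2s + 8t = 5.
Solving simultaneously gives s = 25/34, t = 15/34.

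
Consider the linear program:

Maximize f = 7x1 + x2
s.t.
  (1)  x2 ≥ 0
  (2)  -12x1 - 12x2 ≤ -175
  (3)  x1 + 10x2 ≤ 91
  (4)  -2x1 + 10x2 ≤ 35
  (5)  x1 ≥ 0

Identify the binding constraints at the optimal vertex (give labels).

Feasible corners and f = 7x1 + x2:
  (175/12, 0) → f = 1225/12
  (91, 0) → f = 637
  (665/72, 385/72) → f = 70
  (56/3, 217/30) → f = 1379/10

The maximum is at (91, 0). Substituting into each constraint, equality holds for (1) and (3); the remaining constraints have slack.

(1) and (3)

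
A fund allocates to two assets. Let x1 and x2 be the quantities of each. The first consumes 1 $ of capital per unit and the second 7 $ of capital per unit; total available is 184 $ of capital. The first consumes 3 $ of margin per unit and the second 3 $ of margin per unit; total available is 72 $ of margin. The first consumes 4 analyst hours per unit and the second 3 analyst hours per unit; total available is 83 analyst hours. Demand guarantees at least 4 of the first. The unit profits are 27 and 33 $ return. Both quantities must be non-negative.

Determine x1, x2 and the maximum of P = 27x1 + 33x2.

Corner points and P = 27x1 + 33x2:
  (83/4, 0) → P = 2241/4
  (4, 0) → P = 108
  (11, 13) → P = 726
  (4, 20) → P = 768

x1 = 4, x2 = 20, maximum P = 768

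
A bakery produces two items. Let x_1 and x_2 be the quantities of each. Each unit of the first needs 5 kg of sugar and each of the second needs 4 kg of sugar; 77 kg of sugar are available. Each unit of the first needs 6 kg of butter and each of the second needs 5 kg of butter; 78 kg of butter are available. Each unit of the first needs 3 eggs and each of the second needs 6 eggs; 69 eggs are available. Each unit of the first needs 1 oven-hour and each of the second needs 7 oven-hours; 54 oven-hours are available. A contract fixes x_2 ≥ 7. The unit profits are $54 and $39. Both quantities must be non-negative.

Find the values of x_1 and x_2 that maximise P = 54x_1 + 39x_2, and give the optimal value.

x_1 = 5, x_2 = 7, maximum P = 543

Feasible corners and P = 54x_1 + 39x_2:
  (0, 54/7) → P = 2106/7
  (0, 7) → P = 273
  (5, 7) → P = 543

The optimum lies where x_1 + 7x_2 = 54 and x_2 = 7.
Solving simultaneously gives x_1 = 5, x_2 = 7.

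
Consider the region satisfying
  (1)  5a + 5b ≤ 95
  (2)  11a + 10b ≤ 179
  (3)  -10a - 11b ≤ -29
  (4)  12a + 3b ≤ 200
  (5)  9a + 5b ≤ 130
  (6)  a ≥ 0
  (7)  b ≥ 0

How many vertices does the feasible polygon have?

Pairwise boundary intersections that survive every other constraint:
  (81/7, 181/35)
  (0, 179/10)
  (0, 29/11)
  (29/10, 0)
  (130/9, 0)

5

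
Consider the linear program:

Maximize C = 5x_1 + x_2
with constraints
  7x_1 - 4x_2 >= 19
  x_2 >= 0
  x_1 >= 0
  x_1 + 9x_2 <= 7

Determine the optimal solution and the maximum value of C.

Vertices and C = 5x_1 + x_2:
  (19/7, 0) → C = 95/7
  (199/67, 30/67) → C = 1025/67
  (7, 0) → C = 35

At the optimal vertex, x_2 = 0 and x_1 + 9x_2 = 7.
Solving simultaneously gives x_1 = 7, x_2 = 0.

x_1 = 7, x_2 = 0, maximum C = 35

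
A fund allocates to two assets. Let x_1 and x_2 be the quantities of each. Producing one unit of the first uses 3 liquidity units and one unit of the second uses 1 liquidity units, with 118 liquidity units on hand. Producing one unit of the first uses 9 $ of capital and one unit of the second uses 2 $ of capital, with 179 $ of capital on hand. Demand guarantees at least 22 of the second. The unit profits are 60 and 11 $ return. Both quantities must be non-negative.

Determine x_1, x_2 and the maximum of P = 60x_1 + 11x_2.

x_1 = 15, x_2 = 22, maximum P = 1142

Corner points and P = 60x_1 + 11x_2:
  (0, 179/2) → P = 1969/2
  (0, 22) → P = 242
  (15, 22) → P = 1142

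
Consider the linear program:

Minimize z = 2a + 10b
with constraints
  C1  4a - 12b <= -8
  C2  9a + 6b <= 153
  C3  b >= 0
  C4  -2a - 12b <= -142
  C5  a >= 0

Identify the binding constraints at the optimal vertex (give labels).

C4 and C5

Vertices and z = 2a + 10b:
  (41/4, 81/8) → z = 487/4
  (0, 51/2) → z = 255
  (0, 71/6) → z = 355/3

The minimum is at (0, 71/6). Substituting into each constraint, equality holds for C4 and C5; the remaining constraints have slack.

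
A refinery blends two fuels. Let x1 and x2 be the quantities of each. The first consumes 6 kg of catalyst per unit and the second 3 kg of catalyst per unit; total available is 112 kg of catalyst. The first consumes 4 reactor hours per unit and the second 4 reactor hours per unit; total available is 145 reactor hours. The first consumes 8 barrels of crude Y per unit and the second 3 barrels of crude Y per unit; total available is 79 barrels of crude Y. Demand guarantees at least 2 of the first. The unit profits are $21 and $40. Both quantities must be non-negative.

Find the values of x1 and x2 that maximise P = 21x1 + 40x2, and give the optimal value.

x1 = 2, x2 = 21, maximum P = 882

Feasible corners and P = 21x1 + 40x2:
  (79/8, 0) → P = 1659/8
  (2, 0) → P = 42
  (2, 21) → P = 882

The optimum lies where 8x1 + 3x2 = 79 and x1 = 2.
Solving simultaneously gives x1 = 2, x2 = 21.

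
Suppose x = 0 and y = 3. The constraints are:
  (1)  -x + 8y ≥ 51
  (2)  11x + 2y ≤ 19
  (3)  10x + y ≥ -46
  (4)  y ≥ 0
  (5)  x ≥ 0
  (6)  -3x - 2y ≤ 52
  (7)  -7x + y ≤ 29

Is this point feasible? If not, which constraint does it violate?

not feasible — violates (1)

Constraint (1): -x + 8y = 24, which is not ≥ 51. All other constraints are satisfied.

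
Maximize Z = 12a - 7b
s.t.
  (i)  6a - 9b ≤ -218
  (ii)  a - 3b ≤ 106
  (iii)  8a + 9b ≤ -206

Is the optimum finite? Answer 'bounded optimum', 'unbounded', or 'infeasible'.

bounded optimum

Feasible corners and Z = 12a - 7b:
  (-536/3, -854/9) → Z = -13318/9
  (-212/7, 254/63) → Z = -24674/63
The feasible region has finitely many vertices and no improving ray; the maximum is -24674/63 at (-212/7, 254/63).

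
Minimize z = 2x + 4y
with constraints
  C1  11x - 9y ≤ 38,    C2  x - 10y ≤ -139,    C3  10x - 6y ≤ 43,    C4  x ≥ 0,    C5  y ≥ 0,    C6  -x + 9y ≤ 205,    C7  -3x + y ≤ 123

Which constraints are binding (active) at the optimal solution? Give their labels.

Extreme points and z = 2x + 4y:
  (632/47, 1433/94) → z = 4130/47
  (0, 139/10) → z = 278/5
  (77/4, 299/12) → z = 829/6
  (0, 205/9) → z = 820/9

The minimum is at (0, 139/10). Substituting into each constraint, equality holds for C2 and C4; the remaining constraints have slack.

C2 and C4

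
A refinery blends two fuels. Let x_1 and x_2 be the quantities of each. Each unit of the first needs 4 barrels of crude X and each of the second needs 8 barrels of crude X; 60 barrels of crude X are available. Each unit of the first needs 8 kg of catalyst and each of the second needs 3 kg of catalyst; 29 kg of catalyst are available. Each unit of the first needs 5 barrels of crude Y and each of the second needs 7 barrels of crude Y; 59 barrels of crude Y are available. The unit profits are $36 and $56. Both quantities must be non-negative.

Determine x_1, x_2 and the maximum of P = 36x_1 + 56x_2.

Corner points and P = 36x_1 + 56x_2:
  (0, 0) → P = 0
  (0, 15/2) → P = 420
  (29/8, 0) → P = 261/2
  (1, 7) → P = 428

The binding constraints are 4x_1 + 8x_2 = 60 and 8x_1 + 3x_2 = 29.
Solving simultaneously gives x_1 = 1, x_2 = 7.

x_1 = 1, x_2 = 7, maximum P = 428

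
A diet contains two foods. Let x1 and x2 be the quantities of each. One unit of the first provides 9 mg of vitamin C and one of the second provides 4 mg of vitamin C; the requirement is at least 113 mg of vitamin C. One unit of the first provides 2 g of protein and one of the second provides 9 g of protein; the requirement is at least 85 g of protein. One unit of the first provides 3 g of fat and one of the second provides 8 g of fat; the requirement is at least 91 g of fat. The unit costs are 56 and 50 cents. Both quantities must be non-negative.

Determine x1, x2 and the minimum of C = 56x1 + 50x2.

Feasible corners and C = 56x1 + 50x2:
  (0, 113/4) → C = 2825/2
  (85/2, 0) → C = 2380
  (9, 8) → C = 904
  (139/11, 73/11) → C = 11434/11
The feasible region is unbounded (it extends along (0, 1), (1, 0)), but C strictly increases along every unbounded feasible direction, so there is no improving ray and the minimum is attained at a vertex.

x1 = 9, x2 = 8, minimum C = 904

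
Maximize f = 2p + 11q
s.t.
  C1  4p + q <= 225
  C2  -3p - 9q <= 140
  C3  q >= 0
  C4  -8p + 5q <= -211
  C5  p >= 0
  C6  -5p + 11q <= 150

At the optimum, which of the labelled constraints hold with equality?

C1 and C4

Corner points and f = 2p + 11q:
  (225/4, 0) → f = 225/2
  (334/7, 239/7) → f = 471
  (211/8, 0) → f = 211/4

The maximum is at (334/7, 239/7). Substituting into each constraint, equality holds for C1 and C4; the remaining constraints have slack.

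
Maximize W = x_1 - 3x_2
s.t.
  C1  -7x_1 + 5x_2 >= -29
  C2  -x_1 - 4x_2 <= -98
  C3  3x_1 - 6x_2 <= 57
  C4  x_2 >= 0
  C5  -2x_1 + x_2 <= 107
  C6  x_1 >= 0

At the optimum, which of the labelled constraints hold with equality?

Feasible corners and W = x_1 - 3x_2:
  (202/11, 219/11) → W = -455/11
  (0, 49/2) → W = -147/2
  (0, 107) → W = -321
The feasible region is unbounded (it extends along (1, 2), (5, 7)), but W strictly decreases along every unbounded feasible direction, so there is no improving ray and the maximum is attained at a vertex.

The maximum is at (202/11, 219/11). Substituting into each constraint, equality holds for C1 and C2; the remaining constraints have slack.

C1 and C2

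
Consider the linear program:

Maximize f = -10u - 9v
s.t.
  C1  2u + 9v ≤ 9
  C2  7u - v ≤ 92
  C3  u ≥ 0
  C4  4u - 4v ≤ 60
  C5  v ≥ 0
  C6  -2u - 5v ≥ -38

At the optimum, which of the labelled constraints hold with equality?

Corner points and f = -10u - 9v:
  (0, 1) → f = -9
  (9/2, 0) → f = -45
  (0, 0) → f = 0

The maximum is at (0, 0). Substituting into each constraint, equality holds for C3 and C5; the remaining constraints have slack.

C3 and C5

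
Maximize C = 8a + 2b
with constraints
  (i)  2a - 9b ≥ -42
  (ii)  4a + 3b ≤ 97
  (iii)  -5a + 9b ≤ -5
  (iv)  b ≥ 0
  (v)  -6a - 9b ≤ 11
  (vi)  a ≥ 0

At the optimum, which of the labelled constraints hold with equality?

Feasible corners and C = 8a + 2b:
  (249/14, 181/21) → C = 3350/21
  (47/3, 220/27) → C = 3824/27
  (97/4, 0) → C = 194
  (1, 0) → C = 8

The maximum is at (97/4, 0). Substituting into each constraint, equality holds for (ii) and (iv); the remaining constraints have slack.

(ii) and (iv)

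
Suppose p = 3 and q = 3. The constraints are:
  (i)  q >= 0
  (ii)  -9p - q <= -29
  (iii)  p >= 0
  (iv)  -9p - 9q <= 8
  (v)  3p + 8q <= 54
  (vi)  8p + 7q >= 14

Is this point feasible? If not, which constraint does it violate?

feasible

(i): 3 ≥ 0 ✓
(ii): -30 ≤ -29 ✓
(iii): 3 ≥ 0 ✓
(iv): -54 ≤ 8 ✓
(v): 33 ≤ 54 ✓
(vi): 45 ≥ 14 ✓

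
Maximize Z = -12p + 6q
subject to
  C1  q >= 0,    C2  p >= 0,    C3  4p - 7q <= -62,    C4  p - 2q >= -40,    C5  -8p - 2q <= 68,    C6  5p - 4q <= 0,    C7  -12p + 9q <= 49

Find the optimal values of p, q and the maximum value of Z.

Extreme points and Z = -12p + 6q:
  (248/19, 310/19) → Z = -1116/19
  (215/48, 137/12) → Z = 59/4
  (80/3, 100/3) → Z = -120
  (262/15, 431/15) → Z = -186/5

The binding constraints are 4p - 7q = -62 and -12p + 9q = 49.
Solving simultaneously gives p = 215/48, q = 137/12.

p = 215/48, q = 137/12, maximum Z = 59/4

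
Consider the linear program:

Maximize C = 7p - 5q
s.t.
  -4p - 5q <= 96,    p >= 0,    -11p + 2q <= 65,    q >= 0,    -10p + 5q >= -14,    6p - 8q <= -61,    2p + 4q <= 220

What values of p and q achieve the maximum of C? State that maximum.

Feasible corners and C = 7p - 5q:
  (0, 65/2) → C = -325/2
  (0, 61/8) → C = -305/8
  (15/4, 425/8) → C = -1915/8
  (417/50, 347/25) → C = -551/50
  (578/25, 1086/25) → C = -1384/25

p = 417/50, q = 347/25, maximum C = -551/50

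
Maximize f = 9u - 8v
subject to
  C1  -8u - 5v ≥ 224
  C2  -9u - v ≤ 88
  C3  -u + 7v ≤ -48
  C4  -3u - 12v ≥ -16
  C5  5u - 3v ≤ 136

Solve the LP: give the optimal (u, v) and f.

u = -4, v = -52, maximum f = 380

Vertices and f = 9u - 8v:
  (-216/37, -1312/37) → f = 8552/37
  (8/49, -2208/49) → f = 17736/49
  (-4, -52) → f = 380

At the optimal vertex, -9u - v = 88 and 5u - 3v = 136.
Solving simultaneously gives u = -4, v = -52.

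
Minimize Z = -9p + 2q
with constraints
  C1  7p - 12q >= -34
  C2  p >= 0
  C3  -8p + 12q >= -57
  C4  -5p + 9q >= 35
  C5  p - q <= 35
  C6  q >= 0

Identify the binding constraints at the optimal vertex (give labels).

Vertices and Z = -9p + 2q:
  (38, 25) → Z = -292
  (454/5, 279/5) → Z = -3528/5
  (311/4, 565/12) → Z = -7267/12
  (363/4, 223/4) → Z = -2821/4

The minimum is at (454/5, 279/5). Substituting into each constraint, equality holds for C1 and C5; the remaining constraints have slack.

C1 and C5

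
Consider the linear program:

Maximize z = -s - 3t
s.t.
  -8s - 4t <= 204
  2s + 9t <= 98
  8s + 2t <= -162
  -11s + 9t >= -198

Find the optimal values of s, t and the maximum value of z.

s = -15, t = -21, maximum z = 78

The binding constraints are -8s - 4t = 204 and 8s + 2t = -162.
Solving simultaneously gives s = -15, t = -21.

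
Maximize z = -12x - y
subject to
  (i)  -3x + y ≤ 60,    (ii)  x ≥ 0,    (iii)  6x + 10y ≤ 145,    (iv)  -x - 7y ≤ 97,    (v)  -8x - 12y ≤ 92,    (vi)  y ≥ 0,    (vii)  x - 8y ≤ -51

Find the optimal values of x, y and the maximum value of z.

Feasible corners and z = -12x - y:
  (0, 29/2) → z = -29/2
  (0, 51/8) → z = -51/8
  (325/29, 451/58) → z = -8251/58

The optimum lies where x = 0 and x - 8y = -51.
Solving simultaneously gives x = 0, y = 51/8.

x = 0, y = 51/8, maximum z = -51/8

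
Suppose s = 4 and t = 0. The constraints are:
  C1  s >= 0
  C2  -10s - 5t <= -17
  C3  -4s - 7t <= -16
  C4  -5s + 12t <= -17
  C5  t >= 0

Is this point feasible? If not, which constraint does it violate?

C1: 4 ≥ 0 ✓
C2: -40 ≤ -17 ✓
C3: -16 ≤ -16 ✓
C4: -20 ≤ -17 ✓
C5: 0 ≥ 0 ✓

feasible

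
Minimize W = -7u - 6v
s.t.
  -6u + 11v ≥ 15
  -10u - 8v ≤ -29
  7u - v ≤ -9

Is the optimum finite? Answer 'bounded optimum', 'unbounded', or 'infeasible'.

unbounded

From the feasible point (-43/66, 293/66), moving in the direction (1, 7) keeps every constraint satisfied while W decreases without bound.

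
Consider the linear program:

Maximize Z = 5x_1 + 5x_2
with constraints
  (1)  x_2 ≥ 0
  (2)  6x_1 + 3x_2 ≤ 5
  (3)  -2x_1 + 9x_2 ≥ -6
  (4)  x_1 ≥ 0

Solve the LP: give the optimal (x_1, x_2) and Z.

At the optimal vertex, 6x_1 + 3x_2 = 5 and x_1 = 0.
Solving simultaneously gives x_1 = 0, x_2 = 5/3.

x_1 = 0, x_2 = 5/3, maximum Z = 25/3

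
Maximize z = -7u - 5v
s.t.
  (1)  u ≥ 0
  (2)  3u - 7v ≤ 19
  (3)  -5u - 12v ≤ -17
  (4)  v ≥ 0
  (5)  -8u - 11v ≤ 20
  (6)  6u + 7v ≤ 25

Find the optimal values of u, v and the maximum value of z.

u = 0, v = 17/12, maximum z = -85/12

Corner points and z = -7u - 5v:
  (0, 17/12) → z = -85/12
  (0, 25/7) → z = -125/7
  (17/5, 0) → z = -119/5
  (25/6, 0) → z = -175/6

The optimum lies where u = 0 and -5u - 12v = -17.
Solving simultaneously gives u = 0, v = 17/12.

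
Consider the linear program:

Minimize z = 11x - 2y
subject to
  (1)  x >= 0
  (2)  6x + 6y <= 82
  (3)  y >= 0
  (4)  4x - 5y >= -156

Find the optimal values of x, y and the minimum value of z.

x = 0, y = 41/3, minimum z = -82/3

Extreme points and z = 11x - 2y:
  (0, 41/3) → z = -82/3
  (0, 0) → z = 0
  (41/3, 0) → z = 451/3

The optimum lies where x = 0 and 6x + 6y = 82.
Solving simultaneously gives x = 0, y = 41/3.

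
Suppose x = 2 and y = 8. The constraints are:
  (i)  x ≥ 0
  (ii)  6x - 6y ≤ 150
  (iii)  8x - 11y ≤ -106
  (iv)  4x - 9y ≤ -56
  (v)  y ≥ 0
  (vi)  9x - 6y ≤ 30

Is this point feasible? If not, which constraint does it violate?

Constraint (iii): 8x - 11y = -72, which is not ≤ -106. All other constraints are satisfied.

not feasible — violates (iii)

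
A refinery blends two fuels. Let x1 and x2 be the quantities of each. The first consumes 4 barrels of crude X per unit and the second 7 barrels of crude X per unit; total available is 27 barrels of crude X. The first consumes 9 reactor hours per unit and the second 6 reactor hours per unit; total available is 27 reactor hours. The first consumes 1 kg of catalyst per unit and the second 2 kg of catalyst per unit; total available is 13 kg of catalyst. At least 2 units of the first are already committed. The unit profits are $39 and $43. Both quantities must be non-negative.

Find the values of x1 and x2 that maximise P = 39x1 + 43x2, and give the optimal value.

Feasible corners and P = 39x1 + 43x2:
  (3, 0) → P = 117
  (2, 0) → P = 78
  (2, 3/2) → P = 285/2

x1 = 2, x2 = 3/2, maximum P = 285/2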